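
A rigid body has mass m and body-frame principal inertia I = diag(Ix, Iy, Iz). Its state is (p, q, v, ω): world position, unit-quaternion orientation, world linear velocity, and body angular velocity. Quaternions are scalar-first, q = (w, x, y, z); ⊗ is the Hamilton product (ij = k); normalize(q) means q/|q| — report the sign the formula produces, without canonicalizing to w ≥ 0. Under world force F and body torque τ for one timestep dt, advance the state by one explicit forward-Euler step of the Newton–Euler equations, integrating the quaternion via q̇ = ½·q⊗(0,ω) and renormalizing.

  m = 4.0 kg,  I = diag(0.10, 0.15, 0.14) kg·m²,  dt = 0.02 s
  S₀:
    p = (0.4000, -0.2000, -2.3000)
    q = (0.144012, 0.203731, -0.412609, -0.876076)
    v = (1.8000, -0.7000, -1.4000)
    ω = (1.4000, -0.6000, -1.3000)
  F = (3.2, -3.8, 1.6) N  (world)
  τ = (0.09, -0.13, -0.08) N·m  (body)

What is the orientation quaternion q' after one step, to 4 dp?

q' = (0.1273, 0.2058, -0.4230, -0.8732)

q⊗(0,ω) = (-1.6716876, 0.2123629, -1.0480633, 0.2681984)
q' = normalize(q + ½dt·q⊗(0,ω)) = (0.1273, 0.2058, -0.4230, -0.8732)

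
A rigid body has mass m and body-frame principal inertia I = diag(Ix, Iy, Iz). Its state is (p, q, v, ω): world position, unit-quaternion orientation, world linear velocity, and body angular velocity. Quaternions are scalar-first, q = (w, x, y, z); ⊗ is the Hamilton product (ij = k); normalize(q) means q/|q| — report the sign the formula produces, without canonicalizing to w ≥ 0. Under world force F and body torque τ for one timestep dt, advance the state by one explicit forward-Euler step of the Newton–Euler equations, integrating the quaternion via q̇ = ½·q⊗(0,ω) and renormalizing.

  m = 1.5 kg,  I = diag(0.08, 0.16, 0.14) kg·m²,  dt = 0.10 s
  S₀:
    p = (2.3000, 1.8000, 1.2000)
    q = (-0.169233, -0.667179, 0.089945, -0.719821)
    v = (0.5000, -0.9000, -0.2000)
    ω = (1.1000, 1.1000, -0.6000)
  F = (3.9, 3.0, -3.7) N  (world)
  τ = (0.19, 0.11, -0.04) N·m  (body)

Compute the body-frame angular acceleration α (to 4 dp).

precession coupling ω×(Iω) = (0.0132, 0.0396, 0.0968)
angular accel α = (2.2100, 0.4400, -0.9771)

α = (2.2100, 0.4400, -0.9771)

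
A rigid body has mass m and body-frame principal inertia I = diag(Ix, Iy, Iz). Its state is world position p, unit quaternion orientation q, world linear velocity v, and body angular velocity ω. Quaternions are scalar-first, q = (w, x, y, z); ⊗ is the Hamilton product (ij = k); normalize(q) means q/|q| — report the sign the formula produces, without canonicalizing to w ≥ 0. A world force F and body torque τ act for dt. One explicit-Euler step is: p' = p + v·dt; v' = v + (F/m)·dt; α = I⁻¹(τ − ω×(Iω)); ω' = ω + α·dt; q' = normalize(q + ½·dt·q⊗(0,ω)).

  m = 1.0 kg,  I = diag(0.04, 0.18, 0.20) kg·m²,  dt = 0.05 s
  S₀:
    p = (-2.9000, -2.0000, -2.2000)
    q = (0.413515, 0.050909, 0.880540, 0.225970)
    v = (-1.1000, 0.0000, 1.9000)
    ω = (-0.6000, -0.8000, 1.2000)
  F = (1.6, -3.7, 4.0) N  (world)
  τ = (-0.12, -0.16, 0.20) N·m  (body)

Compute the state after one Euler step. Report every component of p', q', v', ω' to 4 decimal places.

a = F/m = (1.6000, -3.7000, 4.0000)
p' = p + v·dt = (-2.9550, -2.0000, -2.1050)
v + (F/m)dt = (-1.0200, -0.1850, 2.1000)
precession coupling ω×(Iω) = (-0.0192, 0.1152, 0.0672)
angular accel α = (-2.5200, -1.5289, 0.6640)
ω' = ω + α·dt = (-0.7260, -0.8764, 1.2332)
Hamilton product q⊗(0,ω) = (0.4638134, 0.9893150, -0.5274848, 0.9838148)
q' = normalize(q + ½dt·q⊗(0,ω)) = (0.4248, 0.0756, 0.8667, 0.2504)

p' = (-2.9550, -2.0000, -2.1050)
q' = (0.4248, 0.0756, 0.8667, 0.2504)
v' = (-1.0200, -0.1850, 2.1000)
ω' = (-0.7260, -0.8764, 1.2332)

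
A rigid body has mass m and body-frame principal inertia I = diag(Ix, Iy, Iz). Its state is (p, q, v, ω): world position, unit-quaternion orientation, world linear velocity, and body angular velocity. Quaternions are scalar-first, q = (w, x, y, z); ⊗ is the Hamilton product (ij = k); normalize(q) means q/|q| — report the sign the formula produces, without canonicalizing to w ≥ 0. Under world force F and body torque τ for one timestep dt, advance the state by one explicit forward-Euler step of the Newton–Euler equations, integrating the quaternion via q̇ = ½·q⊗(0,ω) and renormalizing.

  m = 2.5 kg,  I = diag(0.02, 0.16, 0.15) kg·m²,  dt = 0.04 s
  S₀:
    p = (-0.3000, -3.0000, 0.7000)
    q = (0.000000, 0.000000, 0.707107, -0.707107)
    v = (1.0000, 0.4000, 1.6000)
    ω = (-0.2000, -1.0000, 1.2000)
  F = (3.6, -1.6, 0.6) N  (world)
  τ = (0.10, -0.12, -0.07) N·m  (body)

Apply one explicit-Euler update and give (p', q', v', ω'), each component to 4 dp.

p' = (-0.2600, -2.9840, 0.7640)
q' = (0.0311, 0.0028, 0.7096, -0.7039)
v' = (1.0576, 0.3744, 1.6096)
ω' = (-0.0240, -1.0378, 1.1739)

gyro term ω×Iω = (0.0120, 0.0312, 0.0280)
α = I⁻¹(τ − ω×Iω) = (4.4000, -0.9450, -0.6533)
ω' = ω + α·dt = (-0.0240, -1.0378, 1.1739)
2q̇ = q⊗(0,ω) = (1.5556354, 0.1414214, 0.1414214, 0.1414214)
q' = normalize(q + ½dt·q⊗(0,ω)) = (0.0311, 0.0028, 0.7096, -0.7039)
a = F/m = (1.4400, -0.6400, 0.2400)
p + v·dt = (-0.2600, -2.9840, 0.7640)
v + (F/m)dt = (1.0576, 0.3744, 1.6096)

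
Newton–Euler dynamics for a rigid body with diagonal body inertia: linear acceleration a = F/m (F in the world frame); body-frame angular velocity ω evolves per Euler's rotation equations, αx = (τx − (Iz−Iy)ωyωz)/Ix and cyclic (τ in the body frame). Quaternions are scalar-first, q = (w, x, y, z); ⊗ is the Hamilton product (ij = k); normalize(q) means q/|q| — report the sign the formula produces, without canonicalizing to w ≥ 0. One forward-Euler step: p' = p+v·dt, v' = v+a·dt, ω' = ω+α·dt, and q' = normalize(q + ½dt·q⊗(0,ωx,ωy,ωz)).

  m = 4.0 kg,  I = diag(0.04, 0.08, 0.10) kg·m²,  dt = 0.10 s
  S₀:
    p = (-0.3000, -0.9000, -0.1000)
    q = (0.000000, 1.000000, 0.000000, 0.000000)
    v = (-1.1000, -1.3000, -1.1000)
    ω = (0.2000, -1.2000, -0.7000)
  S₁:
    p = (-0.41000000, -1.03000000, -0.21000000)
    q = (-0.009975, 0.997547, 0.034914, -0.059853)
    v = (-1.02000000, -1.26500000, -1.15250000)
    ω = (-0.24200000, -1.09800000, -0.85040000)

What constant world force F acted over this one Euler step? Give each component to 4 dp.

F = (3.2000, 1.4000, -2.1000)

Δv = v₁−v₀ = (0.08000000, 0.03500000, -0.05250000)
F = m·Δv/dt = (3.2000, 1.4000, -2.1000)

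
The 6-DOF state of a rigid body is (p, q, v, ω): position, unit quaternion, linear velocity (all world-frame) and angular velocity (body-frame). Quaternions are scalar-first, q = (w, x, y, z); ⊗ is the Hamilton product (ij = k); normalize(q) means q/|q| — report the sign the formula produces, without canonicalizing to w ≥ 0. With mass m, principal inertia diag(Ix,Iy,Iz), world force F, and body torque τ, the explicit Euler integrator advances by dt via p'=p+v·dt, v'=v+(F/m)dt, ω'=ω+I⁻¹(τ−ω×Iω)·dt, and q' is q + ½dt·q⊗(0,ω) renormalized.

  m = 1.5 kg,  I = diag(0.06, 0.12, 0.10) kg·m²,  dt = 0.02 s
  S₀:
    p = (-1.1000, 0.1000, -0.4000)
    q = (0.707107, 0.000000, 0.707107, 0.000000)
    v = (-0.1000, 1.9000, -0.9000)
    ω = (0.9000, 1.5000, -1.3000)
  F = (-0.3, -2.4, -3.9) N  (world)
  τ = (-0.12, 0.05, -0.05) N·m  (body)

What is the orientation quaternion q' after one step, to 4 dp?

2q̇ = q⊗(0,ω) = (-1.0606605, -0.2828428, 1.0606605, -1.5556354)
updated quaternion q' = (0.6963, -0.0028, 0.7175, -0.0156)

q' = (0.6963, -0.0028, 0.7175, -0.0156)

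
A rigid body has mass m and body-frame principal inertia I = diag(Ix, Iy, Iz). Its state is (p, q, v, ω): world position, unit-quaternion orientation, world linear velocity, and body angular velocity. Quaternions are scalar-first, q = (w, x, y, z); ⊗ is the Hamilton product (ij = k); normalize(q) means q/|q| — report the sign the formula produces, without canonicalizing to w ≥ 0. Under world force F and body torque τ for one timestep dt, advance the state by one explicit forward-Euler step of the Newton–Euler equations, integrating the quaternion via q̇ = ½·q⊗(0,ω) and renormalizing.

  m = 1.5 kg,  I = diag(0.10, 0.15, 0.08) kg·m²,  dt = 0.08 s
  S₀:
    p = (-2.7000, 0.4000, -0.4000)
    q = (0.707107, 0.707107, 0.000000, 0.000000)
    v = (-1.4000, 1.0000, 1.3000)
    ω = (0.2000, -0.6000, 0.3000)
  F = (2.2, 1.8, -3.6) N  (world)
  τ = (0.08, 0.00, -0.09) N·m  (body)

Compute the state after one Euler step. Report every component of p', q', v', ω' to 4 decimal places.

p' = (-2.8120, 0.4800, -0.2960)
q' = (0.7012, 0.7125, -0.0254, -0.0085)
v' = (-1.2827, 1.0960, 1.1080)
ω' = (0.2539, -0.6006, 0.2160)

gyro term ω×Iω = (0.0126, 0.0012, -0.0060)
(τ − ω×Iω)/I = (0.6740, -0.0080, -1.0500)
ω' = ω + α·dt = (0.2539, -0.6006, 0.2160)
Hamilton product q⊗(0,ω) = (-0.1414214, 0.1414214, -0.6363963, -0.2121321)
q + ½dt·q⊗(0,ω), renormalized = (0.7012, 0.7125, -0.0254, -0.0085)
linear accel F/m = (1.4667, 1.2000, -2.4000)
new position p' = (-2.8120, 0.4800, -0.2960)
new velocity v' = (-1.2827, 1.0960, 1.1080)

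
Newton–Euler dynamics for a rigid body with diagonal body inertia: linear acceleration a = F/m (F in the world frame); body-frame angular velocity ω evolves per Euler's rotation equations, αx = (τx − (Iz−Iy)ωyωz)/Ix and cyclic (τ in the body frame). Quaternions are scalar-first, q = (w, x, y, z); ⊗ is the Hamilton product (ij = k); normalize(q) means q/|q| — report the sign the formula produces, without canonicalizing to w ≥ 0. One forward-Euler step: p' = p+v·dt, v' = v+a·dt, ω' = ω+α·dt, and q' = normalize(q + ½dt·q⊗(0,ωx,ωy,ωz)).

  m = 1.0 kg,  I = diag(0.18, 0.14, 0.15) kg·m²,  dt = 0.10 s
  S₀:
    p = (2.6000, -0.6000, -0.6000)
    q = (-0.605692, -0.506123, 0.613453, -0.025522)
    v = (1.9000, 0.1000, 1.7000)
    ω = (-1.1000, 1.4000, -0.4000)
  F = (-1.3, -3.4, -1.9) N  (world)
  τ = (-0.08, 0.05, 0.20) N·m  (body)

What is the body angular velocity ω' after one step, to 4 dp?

angular accel α = (-0.4133, 0.2629, 0.9227)
new body rate ω' = (-1.1413, 1.4263, -0.3077)

ω' = (-1.1413, 1.4263, -0.3077)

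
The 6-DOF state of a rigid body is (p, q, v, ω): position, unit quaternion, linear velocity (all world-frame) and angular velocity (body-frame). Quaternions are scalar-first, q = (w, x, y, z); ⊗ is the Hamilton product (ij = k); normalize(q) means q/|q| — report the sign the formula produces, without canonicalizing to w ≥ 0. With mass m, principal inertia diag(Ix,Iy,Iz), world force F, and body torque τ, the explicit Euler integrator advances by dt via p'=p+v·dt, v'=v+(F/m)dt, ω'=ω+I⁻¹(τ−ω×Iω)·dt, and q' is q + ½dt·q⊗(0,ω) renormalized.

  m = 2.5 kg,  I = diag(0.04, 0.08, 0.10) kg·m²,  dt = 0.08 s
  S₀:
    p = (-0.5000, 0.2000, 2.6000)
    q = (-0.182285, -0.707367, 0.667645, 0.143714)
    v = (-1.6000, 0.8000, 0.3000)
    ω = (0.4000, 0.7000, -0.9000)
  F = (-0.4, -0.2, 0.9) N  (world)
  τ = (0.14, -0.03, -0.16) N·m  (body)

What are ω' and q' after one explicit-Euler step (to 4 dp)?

gyro term ω×Iω = (-0.0126, 0.0216, 0.0112)
(τ − ω×Iω)/I = (3.8150, -0.6450, -1.7120)
ω + α·dt = (0.7052, 0.6484, -1.0370)
2q̇ = q⊗(0,ω) = (-0.0550621, -0.7743943, -0.7067442, -0.5981584)
q' = normalize(q + ½dt·q⊗(0,ω)) = (-0.1843, -0.7375, 0.6386, 0.1196)

ω' = (0.7052, 0.6484, -1.0370)
q' = (-0.1843, -0.7375, 0.6386, 0.1196)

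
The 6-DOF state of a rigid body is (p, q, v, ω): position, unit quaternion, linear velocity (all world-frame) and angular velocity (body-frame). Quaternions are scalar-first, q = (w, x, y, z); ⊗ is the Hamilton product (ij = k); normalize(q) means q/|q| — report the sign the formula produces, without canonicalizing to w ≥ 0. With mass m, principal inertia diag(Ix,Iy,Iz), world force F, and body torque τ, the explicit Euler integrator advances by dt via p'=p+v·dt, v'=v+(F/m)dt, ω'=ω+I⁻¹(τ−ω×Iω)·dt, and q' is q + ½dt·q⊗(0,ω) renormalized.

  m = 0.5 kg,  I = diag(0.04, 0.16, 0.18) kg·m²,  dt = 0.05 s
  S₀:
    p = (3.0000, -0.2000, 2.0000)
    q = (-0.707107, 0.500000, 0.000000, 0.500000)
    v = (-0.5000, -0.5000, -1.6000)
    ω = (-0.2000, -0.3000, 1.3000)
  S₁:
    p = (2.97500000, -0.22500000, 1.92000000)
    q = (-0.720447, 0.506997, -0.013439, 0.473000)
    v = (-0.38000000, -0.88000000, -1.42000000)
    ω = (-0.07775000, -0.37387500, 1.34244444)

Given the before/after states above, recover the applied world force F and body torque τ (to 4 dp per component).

rate change Δω = (0.12225000, -0.07387500, 0.04244444)
gyro term ω₀×Iω₀ = (-0.0078, 0.0364, 0.0072)
τ = I·(Δω/dt) + ω₀×(Iω₀) = (0.0900, -0.2000, 0.1600)
Δv = v₁−v₀ = (0.12000000, -0.38000000, 0.18000000)
F = m·Δv/dt = (1.2000, -3.8000, 1.8000)

F = (1.2000, -3.8000, 1.8000)
τ = (0.0900, -0.2000, 0.1600)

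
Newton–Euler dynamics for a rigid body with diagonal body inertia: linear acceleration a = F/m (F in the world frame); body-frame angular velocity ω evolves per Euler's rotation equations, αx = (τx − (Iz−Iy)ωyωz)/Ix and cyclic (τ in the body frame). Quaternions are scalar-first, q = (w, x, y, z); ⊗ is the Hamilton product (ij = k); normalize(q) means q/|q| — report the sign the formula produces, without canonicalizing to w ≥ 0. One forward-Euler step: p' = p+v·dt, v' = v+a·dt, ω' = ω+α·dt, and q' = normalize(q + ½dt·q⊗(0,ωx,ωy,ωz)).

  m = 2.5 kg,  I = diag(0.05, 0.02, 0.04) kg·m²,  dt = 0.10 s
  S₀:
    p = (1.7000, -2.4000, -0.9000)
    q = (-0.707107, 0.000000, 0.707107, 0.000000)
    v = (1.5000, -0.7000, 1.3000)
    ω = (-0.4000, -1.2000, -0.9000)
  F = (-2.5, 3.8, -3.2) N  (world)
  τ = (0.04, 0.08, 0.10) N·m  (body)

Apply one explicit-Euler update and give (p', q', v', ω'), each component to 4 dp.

a = F/m = (-1.0000, 1.5200, -1.2800)
new position p' = (1.8500, -2.4700, -0.7700)
v' = v + a·dt = (1.4000, -0.5480, 1.1720)
(τ − ω×Iω)/I = (0.3680, 3.8200, 2.8600)
ω + α·dt = (-0.3632, -0.8180, -0.6140)
2q̇ = q⊗(0,ω) = (0.8485284, -0.3535535, 0.8485284, 0.9192391)
q' = normalize(q + ½dt·q⊗(0,ω)) = (-0.6627, -0.0176, 0.7473, 0.0458)

p' = (1.8500, -2.4700, -0.7700)
q' = (-0.6627, -0.0176, 0.7473, 0.0458)
v' = (1.4000, -0.5480, 1.1720)
ω' = (-0.3632, -0.8180, -0.6140)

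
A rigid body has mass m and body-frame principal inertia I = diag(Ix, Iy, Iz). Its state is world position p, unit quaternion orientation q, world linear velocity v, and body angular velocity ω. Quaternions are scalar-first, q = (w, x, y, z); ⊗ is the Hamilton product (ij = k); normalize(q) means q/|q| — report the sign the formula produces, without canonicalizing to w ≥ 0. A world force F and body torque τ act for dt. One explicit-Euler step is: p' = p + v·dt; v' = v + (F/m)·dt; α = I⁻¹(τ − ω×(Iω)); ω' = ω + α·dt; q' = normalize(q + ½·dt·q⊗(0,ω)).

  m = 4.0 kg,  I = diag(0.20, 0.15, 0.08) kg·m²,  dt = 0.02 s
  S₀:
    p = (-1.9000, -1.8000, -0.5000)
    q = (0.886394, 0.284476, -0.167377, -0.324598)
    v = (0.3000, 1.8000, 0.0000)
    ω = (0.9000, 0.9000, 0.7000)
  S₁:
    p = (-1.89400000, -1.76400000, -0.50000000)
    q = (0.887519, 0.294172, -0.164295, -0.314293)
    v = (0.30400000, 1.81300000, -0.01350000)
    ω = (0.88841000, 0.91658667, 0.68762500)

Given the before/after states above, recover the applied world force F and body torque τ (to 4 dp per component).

Δv = v₁−v₀ = (0.00400000, 0.01300000, -0.01350000)
m·(v₁−v₀)/dt = (0.8000, 2.6000, -2.7000)
Δω = ω₁−ω₀ = (-0.01159000, 0.01658667, -0.01237500)
gyro term ω₀×Iω₀ = (-0.0441, 0.0756, -0.0405)
applied torque τ = (-0.1600, 0.2000, -0.0900)

F = (0.8000, 2.6000, -2.7000)
τ = (-0.1600, 0.2000, -0.0900)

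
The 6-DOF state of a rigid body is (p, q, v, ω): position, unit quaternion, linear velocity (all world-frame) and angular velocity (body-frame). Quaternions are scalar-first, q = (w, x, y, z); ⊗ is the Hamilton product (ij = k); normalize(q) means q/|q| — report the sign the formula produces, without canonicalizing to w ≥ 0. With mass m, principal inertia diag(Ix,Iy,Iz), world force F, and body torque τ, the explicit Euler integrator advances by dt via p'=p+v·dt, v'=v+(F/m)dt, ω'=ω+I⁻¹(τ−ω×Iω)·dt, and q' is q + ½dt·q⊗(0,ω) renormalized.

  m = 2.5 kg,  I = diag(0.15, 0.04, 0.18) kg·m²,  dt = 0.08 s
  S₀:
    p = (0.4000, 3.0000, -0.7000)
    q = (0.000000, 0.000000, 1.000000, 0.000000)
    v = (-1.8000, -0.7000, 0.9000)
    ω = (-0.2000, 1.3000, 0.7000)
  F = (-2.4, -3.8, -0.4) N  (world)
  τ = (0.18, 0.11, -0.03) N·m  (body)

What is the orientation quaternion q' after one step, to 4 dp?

q' = (-0.0519, 0.0280, 0.9982, 0.0080)

q⊗(0,ω) = (-1.3000000, 0.7000000, 0.0000000, 0.2000000)
updated quaternion q' = (-0.0519, 0.0280, 0.9982, 0.0080)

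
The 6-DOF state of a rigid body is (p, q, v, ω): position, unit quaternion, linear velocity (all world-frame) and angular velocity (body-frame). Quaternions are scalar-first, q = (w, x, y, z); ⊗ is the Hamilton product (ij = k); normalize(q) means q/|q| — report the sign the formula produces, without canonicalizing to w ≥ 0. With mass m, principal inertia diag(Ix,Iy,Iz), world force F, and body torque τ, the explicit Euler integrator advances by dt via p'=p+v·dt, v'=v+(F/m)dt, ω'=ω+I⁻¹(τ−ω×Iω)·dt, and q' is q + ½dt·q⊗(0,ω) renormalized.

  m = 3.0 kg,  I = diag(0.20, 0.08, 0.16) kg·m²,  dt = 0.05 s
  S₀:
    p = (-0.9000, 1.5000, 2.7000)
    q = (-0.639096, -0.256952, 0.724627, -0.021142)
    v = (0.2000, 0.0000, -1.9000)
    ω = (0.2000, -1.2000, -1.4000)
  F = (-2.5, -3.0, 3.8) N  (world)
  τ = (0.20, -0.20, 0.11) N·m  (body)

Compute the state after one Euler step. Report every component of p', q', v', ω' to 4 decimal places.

linear accel F/m = (-0.8333, -1.0000, 1.2667)
p + v·dt = (-0.8900, 1.5000, 2.6050)
new velocity v' = (0.1583, -0.0500, -1.8367)
ω×(Iω) gyroscopic = (0.1344, -0.0112, 0.0288)
angular accel α = (0.3280, -2.3600, 0.5075)
new body rate ω' = (0.2164, -1.3180, -1.3746)
Hamilton product q⊗(0,ω) = (0.8913440, -1.1676674, 0.4029540, 1.0581514)
updated quaternion q' = (-0.6162, -0.2858, 0.7339, 0.0053)

p' = (-0.8900, 1.5000, 2.6050)
q' = (-0.6162, -0.2858, 0.7339, 0.0053)
v' = (0.1583, -0.0500, -1.8367)
ω' = (0.2164, -1.3180, -1.3746)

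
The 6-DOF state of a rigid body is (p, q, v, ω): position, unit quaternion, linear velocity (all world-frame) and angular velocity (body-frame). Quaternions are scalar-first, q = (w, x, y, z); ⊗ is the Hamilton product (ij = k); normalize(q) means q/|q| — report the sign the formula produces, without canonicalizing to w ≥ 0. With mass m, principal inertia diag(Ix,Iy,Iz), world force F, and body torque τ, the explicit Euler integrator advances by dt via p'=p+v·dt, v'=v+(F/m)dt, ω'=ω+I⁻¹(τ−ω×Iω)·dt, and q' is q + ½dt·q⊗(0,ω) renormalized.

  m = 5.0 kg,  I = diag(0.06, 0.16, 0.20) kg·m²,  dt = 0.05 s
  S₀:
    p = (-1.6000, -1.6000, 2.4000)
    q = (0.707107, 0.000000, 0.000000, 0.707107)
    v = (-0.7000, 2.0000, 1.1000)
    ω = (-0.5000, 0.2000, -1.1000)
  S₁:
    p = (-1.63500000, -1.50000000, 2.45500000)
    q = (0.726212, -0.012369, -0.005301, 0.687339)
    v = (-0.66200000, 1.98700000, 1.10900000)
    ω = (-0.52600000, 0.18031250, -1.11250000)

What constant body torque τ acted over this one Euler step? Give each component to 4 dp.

τ = (-0.0400, -0.1400, -0.0600)

ω₁ − ω₀ = (-0.02600000, -0.01968750, -0.01250000)
ω₀×(Iω₀) = (-0.0088, -0.0770, -0.0100)
I·α + gyro = (-0.0400, -0.1400, -0.0600)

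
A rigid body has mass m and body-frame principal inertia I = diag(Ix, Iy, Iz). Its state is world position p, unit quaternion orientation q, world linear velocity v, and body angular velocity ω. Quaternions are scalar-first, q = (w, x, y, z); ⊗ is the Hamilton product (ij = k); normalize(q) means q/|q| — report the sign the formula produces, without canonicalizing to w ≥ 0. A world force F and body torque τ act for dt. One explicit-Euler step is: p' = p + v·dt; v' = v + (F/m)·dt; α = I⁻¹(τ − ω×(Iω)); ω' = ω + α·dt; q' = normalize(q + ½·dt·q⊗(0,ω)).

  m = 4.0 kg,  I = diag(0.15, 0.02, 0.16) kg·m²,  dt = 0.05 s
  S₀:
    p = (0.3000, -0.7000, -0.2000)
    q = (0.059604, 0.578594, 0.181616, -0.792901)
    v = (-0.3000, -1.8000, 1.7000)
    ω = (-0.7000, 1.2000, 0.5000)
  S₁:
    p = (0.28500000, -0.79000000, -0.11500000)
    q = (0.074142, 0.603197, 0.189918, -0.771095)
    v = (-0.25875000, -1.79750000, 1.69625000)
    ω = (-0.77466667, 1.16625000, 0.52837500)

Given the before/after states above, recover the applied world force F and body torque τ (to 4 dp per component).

velocity change Δv = (0.04125000, 0.00250000, -0.00375000)
m·(v₁−v₀)/dt = (3.3000, 0.2000, -0.3000)
rate change Δω = (-0.07466667, -0.03375000, 0.02837500)
ω₀×(Iω₀) = (0.0840, 0.0035, 0.1092)
τ = I·(Δω/dt) + ω₀×(Iω₀) = (-0.1400, -0.0100, 0.2000)

F = (3.3000, 0.2000, -0.3000)
τ = (-0.1400, -0.0100, 0.2000)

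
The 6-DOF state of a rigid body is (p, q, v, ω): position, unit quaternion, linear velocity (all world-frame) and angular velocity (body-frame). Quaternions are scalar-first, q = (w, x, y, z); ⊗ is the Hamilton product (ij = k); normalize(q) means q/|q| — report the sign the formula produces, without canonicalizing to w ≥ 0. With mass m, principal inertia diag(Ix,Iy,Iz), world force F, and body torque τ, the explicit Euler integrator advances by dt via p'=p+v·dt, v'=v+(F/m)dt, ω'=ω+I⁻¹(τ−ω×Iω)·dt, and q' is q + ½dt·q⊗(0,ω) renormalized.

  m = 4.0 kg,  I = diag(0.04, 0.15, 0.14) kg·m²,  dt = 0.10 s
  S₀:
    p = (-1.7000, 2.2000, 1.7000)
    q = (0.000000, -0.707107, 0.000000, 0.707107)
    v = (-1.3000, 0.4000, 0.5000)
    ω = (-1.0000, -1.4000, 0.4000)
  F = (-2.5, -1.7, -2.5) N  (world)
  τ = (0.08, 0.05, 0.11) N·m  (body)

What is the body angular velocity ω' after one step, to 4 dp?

ω' = (-0.8140, -1.3933, 0.3686)

ω×(Iω) gyroscopic = (0.0056, 0.0400, 0.1540)
(τ − ω×Iω)/I = (1.8600, 0.0667, -0.3143)
new body rate ω' = (-0.8140, -1.3933, 0.3686)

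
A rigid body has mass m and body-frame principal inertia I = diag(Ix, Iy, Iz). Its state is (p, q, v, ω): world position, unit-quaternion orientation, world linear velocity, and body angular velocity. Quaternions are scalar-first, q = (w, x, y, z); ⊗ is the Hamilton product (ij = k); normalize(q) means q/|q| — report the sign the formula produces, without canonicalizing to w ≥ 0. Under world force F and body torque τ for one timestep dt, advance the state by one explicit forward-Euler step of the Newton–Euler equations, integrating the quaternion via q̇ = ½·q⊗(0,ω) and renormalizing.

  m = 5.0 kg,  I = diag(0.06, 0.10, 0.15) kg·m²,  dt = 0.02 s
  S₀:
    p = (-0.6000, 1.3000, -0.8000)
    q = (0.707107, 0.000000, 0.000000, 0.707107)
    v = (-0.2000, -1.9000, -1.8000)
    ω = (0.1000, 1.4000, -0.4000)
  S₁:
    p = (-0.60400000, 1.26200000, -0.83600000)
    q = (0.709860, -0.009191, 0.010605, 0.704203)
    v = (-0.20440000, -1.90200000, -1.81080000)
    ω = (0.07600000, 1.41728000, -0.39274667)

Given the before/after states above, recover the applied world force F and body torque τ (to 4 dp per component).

ω₁ − ω₀ = (-0.02400000, 0.01728000, 0.00725333)
gyro term ω₀×Iω₀ = (-0.0280, 0.0036, 0.0056)
applied torque τ = (-0.1000, 0.0900, 0.0600)
v₁ − v₀ = (-0.00440000, -0.00200000, -0.01080000)
m·(v₁−v₀)/dt = (-1.1000, -0.5000, -2.7000)

F = (-1.1000, -0.5000, -2.7000)
τ = (-0.1000, 0.0900, 0.0600)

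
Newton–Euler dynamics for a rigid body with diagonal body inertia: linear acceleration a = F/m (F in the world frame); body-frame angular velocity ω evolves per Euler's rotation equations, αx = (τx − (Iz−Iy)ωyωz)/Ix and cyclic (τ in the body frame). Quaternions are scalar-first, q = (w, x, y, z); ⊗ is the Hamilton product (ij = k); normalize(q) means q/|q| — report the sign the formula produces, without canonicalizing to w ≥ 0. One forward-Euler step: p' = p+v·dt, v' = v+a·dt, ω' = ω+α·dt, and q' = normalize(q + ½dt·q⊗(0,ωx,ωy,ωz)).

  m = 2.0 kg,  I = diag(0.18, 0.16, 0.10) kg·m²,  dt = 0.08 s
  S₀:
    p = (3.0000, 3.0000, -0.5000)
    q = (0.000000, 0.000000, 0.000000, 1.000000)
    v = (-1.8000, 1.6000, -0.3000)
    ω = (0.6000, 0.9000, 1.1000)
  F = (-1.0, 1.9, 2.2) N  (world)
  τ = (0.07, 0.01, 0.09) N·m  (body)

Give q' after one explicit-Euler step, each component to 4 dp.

q' = (-0.0439, -0.0359, 0.0240, 0.9981)

Hamilton product q⊗(0,ω) = (-1.1000000, -0.9000000, 0.6000000, 0.0000000)
updated quaternion q' = (-0.0439, -0.0359, 0.0240, 0.9981)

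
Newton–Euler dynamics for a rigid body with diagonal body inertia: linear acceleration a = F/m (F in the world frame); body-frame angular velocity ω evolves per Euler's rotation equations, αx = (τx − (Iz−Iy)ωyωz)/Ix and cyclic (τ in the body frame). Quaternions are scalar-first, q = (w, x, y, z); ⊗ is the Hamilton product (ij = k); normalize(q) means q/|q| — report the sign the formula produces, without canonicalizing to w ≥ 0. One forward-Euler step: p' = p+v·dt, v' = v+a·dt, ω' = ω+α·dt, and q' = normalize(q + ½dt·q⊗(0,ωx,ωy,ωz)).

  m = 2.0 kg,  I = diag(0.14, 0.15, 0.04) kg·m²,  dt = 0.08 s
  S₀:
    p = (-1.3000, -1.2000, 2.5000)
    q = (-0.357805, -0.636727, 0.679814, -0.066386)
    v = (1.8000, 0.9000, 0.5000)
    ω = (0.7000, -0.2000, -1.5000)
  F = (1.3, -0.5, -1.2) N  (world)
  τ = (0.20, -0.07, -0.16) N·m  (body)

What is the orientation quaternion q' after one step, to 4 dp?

2q̇ = q⊗(0,ω) = (0.4820927, -1.2834617, -0.9299997, 0.1881831)
q' = normalize(q + ½dt·q⊗(0,ω)) = (-0.3378, -0.6865, 0.6412, -0.0587)

q' = (-0.3378, -0.6865, 0.6412, -0.0587)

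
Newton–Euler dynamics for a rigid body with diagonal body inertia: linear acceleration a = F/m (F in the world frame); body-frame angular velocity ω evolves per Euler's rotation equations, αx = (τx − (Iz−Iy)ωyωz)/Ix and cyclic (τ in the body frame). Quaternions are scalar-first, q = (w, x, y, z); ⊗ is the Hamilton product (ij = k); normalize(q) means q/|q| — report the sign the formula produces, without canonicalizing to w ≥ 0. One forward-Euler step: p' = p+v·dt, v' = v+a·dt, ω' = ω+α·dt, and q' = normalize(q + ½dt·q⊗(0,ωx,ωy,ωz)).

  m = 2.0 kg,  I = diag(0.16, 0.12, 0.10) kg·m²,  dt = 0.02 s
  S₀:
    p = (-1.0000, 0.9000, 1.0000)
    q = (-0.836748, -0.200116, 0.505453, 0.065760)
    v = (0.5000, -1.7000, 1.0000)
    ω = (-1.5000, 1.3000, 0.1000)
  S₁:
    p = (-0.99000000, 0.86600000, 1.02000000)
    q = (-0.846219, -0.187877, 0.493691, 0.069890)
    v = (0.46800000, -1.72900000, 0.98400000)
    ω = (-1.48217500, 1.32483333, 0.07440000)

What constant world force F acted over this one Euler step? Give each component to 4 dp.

F = (-3.2000, -2.9000, -1.6000)

v₁ − v₀ = (-0.03200000, -0.02900000, -0.01600000)
m·(v₁−v₀)/dt = (-3.2000, -2.9000, -1.6000)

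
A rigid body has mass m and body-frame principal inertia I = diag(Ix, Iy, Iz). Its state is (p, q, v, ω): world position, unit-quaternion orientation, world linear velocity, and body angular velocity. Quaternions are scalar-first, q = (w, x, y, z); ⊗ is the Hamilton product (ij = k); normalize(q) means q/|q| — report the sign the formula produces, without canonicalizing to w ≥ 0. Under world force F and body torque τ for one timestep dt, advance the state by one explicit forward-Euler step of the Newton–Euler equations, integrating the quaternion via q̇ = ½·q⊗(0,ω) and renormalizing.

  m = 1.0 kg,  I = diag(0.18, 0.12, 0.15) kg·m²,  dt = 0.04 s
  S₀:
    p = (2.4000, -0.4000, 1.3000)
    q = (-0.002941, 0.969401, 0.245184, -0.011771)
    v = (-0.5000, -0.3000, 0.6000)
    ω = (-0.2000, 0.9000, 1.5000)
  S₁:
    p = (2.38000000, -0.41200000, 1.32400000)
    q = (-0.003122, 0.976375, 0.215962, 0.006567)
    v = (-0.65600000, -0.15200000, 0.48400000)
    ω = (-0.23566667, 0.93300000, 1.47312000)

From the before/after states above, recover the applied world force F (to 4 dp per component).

F = (-3.9000, 3.7000, -2.9000)

v₁ − v₀ = (-0.15600000, 0.14800000, -0.11600000)
applied force F = (-3.9000, 3.7000, -2.9000)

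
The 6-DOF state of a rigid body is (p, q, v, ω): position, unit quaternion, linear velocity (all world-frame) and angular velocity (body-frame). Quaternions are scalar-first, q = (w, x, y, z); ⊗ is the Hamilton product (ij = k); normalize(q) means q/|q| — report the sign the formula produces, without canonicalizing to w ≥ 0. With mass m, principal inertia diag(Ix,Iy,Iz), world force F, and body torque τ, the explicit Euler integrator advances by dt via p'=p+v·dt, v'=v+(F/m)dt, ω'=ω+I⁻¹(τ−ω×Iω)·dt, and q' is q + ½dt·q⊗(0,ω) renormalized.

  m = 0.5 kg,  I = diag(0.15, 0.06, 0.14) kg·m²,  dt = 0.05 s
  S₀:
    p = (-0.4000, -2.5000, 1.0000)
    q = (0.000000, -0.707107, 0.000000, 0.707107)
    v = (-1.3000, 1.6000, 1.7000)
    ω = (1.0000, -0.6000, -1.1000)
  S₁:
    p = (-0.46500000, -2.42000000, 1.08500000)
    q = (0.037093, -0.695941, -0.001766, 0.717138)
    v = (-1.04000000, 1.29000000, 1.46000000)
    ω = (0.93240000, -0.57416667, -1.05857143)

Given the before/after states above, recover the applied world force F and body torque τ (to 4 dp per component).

ω₁ − ω₀ = (-0.06760000, 0.02583333, 0.04142857)
applied torque τ = (-0.1500, 0.0200, 0.1700)
v₁ − v₀ = (0.26000000, -0.31000000, -0.24000000)
F = m·Δv/dt = (2.6000, -3.1000, -2.4000)

F = (2.6000, -3.1000, -2.4000)
τ = (-0.1500, 0.0200, 0.1700)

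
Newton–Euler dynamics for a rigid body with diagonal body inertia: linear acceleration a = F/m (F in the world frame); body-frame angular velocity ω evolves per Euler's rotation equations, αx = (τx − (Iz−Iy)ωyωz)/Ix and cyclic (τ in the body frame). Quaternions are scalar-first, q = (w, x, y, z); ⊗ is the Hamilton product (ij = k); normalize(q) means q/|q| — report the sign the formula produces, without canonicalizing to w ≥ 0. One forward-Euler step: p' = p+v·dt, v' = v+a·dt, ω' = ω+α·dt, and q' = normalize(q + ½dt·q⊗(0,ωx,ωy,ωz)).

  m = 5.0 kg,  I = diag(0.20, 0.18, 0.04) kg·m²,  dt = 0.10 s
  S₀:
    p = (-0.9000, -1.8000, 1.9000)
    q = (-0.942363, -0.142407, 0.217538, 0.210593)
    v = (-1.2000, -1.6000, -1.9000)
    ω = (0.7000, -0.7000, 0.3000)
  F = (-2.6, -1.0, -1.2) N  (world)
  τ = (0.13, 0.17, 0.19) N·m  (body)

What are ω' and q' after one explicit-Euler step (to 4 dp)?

ω' = (0.7503, -0.6242, 0.7505)
q' = (-0.9317, -0.1645, 0.2597, 0.1936)

(τ − ω×Iω)/I = (0.5030, 0.7578, 4.5050)
new body rate ω' = (0.7503, -0.6242, 0.7505)
Hamilton product q⊗(0,ω) = (0.1887836, -0.4469776, 0.8497913, -0.3353006)
updated quaternion q' = (-0.9317, -0.1645, 0.2597, 0.1936)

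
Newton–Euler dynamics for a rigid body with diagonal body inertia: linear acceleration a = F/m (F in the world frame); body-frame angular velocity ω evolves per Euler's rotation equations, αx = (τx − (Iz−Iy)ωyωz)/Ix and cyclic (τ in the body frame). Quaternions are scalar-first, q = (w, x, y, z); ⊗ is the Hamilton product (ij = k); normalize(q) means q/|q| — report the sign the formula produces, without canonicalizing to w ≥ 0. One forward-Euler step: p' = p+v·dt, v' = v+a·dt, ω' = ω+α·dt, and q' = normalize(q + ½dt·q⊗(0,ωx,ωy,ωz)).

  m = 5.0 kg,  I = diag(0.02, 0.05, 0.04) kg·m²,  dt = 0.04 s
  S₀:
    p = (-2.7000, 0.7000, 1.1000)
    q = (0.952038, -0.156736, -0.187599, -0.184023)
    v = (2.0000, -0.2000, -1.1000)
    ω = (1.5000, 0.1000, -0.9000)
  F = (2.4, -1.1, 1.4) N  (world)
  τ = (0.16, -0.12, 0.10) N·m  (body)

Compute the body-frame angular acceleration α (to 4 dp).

precession coupling ω×(Iω) = (0.0009, 0.0270, 0.0045)
angular accel α = (7.9550, -2.9400, 2.3875)

α = (7.9550, -2.9400, 2.3875)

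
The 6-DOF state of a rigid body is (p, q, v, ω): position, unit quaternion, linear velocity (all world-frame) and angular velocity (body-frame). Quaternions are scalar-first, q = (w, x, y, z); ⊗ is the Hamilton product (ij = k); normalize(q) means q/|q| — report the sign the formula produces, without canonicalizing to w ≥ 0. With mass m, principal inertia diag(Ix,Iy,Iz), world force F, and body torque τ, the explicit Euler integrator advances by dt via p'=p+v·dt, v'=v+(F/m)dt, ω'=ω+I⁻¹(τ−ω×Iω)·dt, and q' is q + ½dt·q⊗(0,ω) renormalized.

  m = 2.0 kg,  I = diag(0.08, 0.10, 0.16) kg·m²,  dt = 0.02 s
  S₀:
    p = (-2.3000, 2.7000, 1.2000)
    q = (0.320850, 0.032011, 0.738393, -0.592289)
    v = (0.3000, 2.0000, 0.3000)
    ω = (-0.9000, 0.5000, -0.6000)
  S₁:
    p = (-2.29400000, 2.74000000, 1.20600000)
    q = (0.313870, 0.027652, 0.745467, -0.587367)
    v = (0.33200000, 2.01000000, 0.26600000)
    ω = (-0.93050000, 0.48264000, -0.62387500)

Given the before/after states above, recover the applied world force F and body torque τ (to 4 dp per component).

Δω = ω₁−ω₀ = (-0.03050000, -0.01736000, -0.02387500)
ω₀×(Iω₀) = (-0.0180, -0.0432, -0.0090)
applied torque τ = (-0.1400, -0.1300, -0.2000)
velocity change Δv = (0.03200000, 0.01000000, -0.03400000)
applied force F = (3.2000, 1.0000, -3.4000)

F = (3.2000, 1.0000, -3.4000)
τ = (-0.1400, -0.1300, -0.2000)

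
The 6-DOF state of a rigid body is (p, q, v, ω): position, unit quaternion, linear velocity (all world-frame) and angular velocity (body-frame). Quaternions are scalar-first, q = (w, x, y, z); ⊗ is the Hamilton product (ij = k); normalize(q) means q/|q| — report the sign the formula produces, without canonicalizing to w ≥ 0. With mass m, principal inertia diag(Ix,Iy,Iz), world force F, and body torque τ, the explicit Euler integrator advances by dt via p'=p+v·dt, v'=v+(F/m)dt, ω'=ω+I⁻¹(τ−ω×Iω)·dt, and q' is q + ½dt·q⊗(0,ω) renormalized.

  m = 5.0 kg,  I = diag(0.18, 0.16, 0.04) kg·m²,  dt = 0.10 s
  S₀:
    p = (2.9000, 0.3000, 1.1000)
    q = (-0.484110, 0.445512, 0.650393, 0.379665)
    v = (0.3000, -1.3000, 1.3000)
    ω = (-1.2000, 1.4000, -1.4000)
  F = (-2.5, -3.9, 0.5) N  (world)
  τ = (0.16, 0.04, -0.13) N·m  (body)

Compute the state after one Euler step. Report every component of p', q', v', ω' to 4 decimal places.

p' = (2.9300, 0.1700, 1.2300)
q' = (-0.4732, 0.3998, 0.6208, 0.4806)
v' = (0.2500, -1.3780, 1.3100)
ω' = (-1.2418, 1.2780, -1.8090)

a = (-0.5000, -0.7800, 0.1000)
p' = p + v·dt = (2.9300, 0.1700, 1.2300)
new velocity v' = (0.2500, -1.3780, 1.3100)
α = I⁻¹(τ − ω×Iω) = (-0.4178, -1.2200, -4.0900)
new body rate ω' = (-1.2418, 1.2780, -1.8090)
q⊗(0,ω) = (0.1555952, -0.8611492, -0.5096352, 2.0819424)
updated quaternion q' = (-0.4732, 0.3998, 0.6208, 0.4806)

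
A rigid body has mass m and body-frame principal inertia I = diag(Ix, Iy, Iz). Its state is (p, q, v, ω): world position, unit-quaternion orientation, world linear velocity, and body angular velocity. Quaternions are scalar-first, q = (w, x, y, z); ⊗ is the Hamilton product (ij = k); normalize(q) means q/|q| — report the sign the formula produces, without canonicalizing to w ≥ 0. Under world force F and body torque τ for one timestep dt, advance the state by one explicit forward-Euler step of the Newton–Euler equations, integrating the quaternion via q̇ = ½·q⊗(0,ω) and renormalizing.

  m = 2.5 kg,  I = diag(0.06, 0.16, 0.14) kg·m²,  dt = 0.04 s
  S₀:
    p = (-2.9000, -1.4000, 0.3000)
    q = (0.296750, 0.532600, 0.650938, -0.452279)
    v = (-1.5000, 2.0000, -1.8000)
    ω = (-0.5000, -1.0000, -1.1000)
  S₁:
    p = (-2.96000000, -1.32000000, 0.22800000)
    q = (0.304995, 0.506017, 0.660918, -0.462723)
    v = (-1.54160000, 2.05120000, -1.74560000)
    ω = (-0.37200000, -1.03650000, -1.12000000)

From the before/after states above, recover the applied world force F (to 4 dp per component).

F = (-2.6000, 3.2000, 3.4000)

Δv = v₁−v₀ = (-0.04160000, 0.05120000, 0.05440000)
F = m·Δv/dt = (-2.6000, 3.2000, 3.4000)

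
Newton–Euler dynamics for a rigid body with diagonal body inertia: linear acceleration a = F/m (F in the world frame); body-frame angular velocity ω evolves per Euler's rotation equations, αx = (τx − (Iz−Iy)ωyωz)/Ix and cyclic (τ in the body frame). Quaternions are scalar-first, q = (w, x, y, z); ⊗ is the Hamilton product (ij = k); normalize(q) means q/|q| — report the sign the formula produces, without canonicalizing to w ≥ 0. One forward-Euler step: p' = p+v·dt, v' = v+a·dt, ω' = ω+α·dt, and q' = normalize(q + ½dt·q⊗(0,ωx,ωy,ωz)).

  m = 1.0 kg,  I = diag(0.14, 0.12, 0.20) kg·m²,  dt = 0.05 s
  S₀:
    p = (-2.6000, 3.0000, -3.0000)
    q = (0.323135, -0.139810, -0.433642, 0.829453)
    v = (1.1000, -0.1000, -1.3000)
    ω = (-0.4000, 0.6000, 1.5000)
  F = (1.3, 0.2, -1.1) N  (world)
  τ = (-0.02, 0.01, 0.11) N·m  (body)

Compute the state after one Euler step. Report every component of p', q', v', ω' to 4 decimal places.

precession coupling ω×(Iω) = (0.0720, 0.0360, 0.0048)
α = I⁻¹(τ − ω×Iω) = (-0.6571, -0.2167, 0.5260)
ω + α·dt = (-0.4329, 0.5892, 1.5263)
Hamilton product q⊗(0,ω) = (-1.0399183, -1.2773888, 0.0718148, 0.2273597)
updated quaternion q' = (0.2969, -0.1716, -0.4315, 0.8344)
a = (1.3000, 0.2000, -1.1000)
p + v·dt = (-2.5450, 2.9950, -3.0650)
v + (F/m)dt = (1.1650, -0.0900, -1.3550)

p' = (-2.5450, 2.9950, -3.0650)
q' = (0.2969, -0.1716, -0.4315, 0.8344)
v' = (1.1650, -0.0900, -1.3550)
ω' = (-0.4329, 0.5892, 1.5263)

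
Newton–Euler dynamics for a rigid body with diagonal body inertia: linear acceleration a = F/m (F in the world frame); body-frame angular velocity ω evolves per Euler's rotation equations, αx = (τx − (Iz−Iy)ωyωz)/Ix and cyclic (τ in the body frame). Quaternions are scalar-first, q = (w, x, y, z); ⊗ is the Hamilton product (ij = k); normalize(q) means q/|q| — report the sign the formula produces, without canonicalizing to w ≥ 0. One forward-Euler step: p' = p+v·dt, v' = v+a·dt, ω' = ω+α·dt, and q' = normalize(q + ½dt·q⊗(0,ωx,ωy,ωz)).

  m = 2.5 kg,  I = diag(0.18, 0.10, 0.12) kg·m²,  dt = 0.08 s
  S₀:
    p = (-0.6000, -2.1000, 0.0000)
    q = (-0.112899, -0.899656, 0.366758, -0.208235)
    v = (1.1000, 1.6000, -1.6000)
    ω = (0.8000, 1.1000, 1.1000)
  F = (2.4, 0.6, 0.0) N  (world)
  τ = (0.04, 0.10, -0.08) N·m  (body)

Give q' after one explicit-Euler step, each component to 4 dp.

q' = (-0.0909, -0.8758, 0.3937, -0.2639)

q⊗(0,ω) = (0.5453495, 0.5421731, 0.6988447, -1.4072169)
q + ½dt·q⊗(0,ω), renormalized = (-0.0909, -0.8758, 0.3937, -0.2639)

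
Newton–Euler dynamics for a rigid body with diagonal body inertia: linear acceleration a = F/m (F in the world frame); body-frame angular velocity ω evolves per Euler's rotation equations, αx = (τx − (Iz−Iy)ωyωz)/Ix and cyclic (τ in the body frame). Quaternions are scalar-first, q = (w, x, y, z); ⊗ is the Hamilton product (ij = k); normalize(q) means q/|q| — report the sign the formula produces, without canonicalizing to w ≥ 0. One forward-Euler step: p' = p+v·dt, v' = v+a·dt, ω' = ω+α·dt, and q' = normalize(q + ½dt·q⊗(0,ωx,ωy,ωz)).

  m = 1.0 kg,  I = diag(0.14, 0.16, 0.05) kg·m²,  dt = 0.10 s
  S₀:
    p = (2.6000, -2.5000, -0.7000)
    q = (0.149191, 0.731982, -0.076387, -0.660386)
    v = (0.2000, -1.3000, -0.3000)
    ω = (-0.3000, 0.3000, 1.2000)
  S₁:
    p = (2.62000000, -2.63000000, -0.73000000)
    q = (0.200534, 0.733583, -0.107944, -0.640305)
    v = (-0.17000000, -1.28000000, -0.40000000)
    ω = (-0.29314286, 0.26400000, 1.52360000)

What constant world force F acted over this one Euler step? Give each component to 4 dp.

F = (-3.7000, 0.2000, -1.0000)

velocity change Δv = (-0.37000000, 0.02000000, -0.10000000)
F = m·Δv/dt = (-3.7000, 0.2000, -1.0000)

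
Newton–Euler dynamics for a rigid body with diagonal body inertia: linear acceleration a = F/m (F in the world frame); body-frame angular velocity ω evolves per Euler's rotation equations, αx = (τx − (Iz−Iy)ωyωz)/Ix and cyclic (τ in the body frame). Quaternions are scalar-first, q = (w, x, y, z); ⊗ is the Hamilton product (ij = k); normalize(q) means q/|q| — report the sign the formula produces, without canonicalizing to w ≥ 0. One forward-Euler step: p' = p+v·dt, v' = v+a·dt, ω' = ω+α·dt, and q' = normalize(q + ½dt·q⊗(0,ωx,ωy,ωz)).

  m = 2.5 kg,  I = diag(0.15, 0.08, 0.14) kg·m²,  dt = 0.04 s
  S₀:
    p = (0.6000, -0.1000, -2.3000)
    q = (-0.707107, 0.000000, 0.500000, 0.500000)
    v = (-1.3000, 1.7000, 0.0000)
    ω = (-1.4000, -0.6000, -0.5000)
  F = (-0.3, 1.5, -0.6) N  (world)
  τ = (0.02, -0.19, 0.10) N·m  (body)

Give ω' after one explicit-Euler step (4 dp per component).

α = I⁻¹(τ − ω×Iω) = (0.0133, -2.4625, 1.1343)
ω' = ω + α·dt = (-1.3995, -0.6985, -0.4546)

ω' = (-1.3995, -0.6985, -0.4546)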